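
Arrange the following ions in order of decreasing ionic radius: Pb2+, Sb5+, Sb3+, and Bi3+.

Sb5+ (Z=51, 46 e⁻), Sb3+ (Z=51, 48 e⁻), Bi3+ (Z=83, 80 e⁻), Pb2+ (Z=82, 80 e⁻). Sb5+ < Sb3+ (higher charge on the same element); Sb3+ < Bi3+ (same group, period 5 vs 6); Bi3+ < Pb2+ (both 80 e⁻, Z=83>82).

Pb2+ > Bi3+ > Sb3+ > Sb5+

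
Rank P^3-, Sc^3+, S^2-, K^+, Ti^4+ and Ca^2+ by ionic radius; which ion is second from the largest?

Each ion has 18 electrons. The ranking follows nuclear charge in reverse — greater Z gives a smaller radius. Ti^4+ (Z=22), Sc^3+ (Z=21), Ca^2+ (Z=20), K^+ (Z=19), S^2- (Z=16), P^3- (Z=15).
So the order is Ti^4+ < Sc^3+ < Ca^2+ < K^+ < S^2- < P^3-; the 2nd-largest ion is S^2-.

S^2-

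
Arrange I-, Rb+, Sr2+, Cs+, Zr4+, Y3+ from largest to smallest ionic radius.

I- > Cs+ > Rb+ > Sr2+ > Y3+ > Zr4+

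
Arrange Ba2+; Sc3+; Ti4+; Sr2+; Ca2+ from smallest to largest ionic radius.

Ti4+ < Sc3+ < Ca2+ < Sr2+ < Ba2+

Electron counts and nuclear charges: Ti4+: 18 e⁻, Z=22, Sc3+: 18 e⁻, Z=21, Ca2+: 18 e⁻, Z=20, Sr2+: 36 e⁻, Z=38, Ba2+: 54 e⁻, Z=56. Ti4+ < Sc3+ (both 18 e⁻, Z=22>21); Sc3+ < Ca2+ (both 18 e⁻, Z=21>20); Ca2+ < Sr2+ (same group, 1 shell fewer); Sr2+ < Ba2+ (same group, period 5 vs 6).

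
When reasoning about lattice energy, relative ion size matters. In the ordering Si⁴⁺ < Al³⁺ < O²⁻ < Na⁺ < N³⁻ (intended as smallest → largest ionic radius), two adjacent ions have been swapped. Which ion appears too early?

O²⁻

The pair O²⁻, Na⁺ is the wrong way round — both have 10 electrons but Z(Na)=11 > Z(O)=8, so Na⁺ should be the smaller of the two. All other adjacent pairs agree with periodic trends, so O²⁻ is the misplaced ion.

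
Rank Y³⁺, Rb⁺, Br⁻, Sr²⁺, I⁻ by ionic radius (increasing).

Y³⁺ < Sr²⁺ < Rb⁺ < Br⁻ < I⁻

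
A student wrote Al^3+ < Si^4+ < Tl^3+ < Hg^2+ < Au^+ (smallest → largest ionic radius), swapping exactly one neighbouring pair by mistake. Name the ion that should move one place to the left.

Compare adjacent ions: they are isoelectronic (10 e⁻) and Si has more protons than Al (14 vs 13), making Si^4+ smaller — yet in this increasing list Al^3+ sits before Si^4+. Nothing else is reversed, so Si^4+ should move one place to the left.

Si^4+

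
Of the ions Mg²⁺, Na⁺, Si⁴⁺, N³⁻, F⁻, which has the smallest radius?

All of these have 10 electrons (isoelectronic). With the same electron cloud, the ion with the most protons pulls it in tightest. Nuclear charges: Si⁴⁺ (Z=14), Mg²⁺ (Z=12), Na⁺ (Z=11), F⁻ (Z=9), N³⁻ (Z=7). Highest Z is smallest.

Si⁴⁺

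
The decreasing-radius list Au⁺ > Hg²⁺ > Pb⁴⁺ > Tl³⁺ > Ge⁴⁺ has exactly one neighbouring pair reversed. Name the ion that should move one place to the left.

Tl³⁺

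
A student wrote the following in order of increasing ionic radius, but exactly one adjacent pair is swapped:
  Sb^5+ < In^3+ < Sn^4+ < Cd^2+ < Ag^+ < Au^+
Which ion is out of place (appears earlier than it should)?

In^3+

Compare adjacent ions: both have 46 electrons but Z(Sn)=50 > Z(In)=49, so Sn^4+ should be the smaller of the two — yet in this increasing list In^3+ sits before Sn^4+. Nothing else is reversed, so In^3+ should move one place to the right.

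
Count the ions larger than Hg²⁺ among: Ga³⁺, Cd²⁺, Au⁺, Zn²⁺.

Electron counts and nuclear charges: Ga³⁺ has 28 e⁻ (Z=31), Zn²⁺ has 28 e⁻ (Z=30), Cd²⁺ has 46 e⁻ (Z=48), Hg²⁺ has 78 e⁻ (Z=80), Au⁺ has 78 e⁻ (Z=79). Ga³⁺ < Zn²⁺ (both 28 e⁻, Z=31>30); Zn²⁺ < Cd²⁺ (same group, period 4 vs 5); Cd²⁺ < Hg²⁺ (same group, period 5 vs 6); Hg²⁺ < Au⁺ (both 78 e⁻, Z=80>79).
Overall: Ga³⁺ < Zn²⁺ < Cd²⁺ < Hg²⁺ < Au⁺. Hg²⁺ has 3 below it and 1 above. That's 1.

1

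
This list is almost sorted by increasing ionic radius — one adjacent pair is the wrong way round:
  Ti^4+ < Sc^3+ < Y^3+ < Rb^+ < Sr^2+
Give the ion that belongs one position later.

Scanning neighbour by neighbour, only Rb^+/Sr^2+ violates a trend: Sr^2+ and Rb^+ share 36 electrons; the higher nuclear charge on Sr (Z=38) contracts it more, so Sr^2+ < Rb^+. That makes Rb^+ the one sitting a position early relative to where it belongs.

Rb^+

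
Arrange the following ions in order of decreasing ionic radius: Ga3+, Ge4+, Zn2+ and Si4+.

Tabulating Z and e⁻: Si4+ (Z=14, 10 e⁻), Ge4+ (Z=32, 28 e⁻), Ga3+ (Z=31, 28 e⁻), Zn2+ (Z=30, 28 e⁻). Si4+ < Ge4+ (same group, period 3 vs 4); Ge4+ < Ga3+ (isoelectronic, higher Z=32 is smaller); Ga3+ < Zn2+ (both 28 e⁻, Z=31>30).

Zn2+ > Ga3+ > Ge4+ > Si4+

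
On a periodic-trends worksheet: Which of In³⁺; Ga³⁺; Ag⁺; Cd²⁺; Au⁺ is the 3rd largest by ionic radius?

Cd²⁺

Tabulating Z and e⁻: Ga³⁺ has 28 e⁻ (Z=31), In³⁺ has 46 e⁻ (Z=49), Cd²⁺ has 46 e⁻ (Z=48), Ag⁺ has 46 e⁻ (Z=47), Au⁺ has 78 e⁻ (Z=79). Ga³⁺ < In³⁺ (same group, period 4 vs 5); In³⁺ < Cd²⁺ (isoelectronic, higher Z=49 is smaller); Cd²⁺ < Ag⁺ (isoelectronic, higher Z=48 is smaller); Ag⁺ < Au⁺ (same group, 1 shell fewer).
Full ascending order: Ga³⁺ < In³⁺ < Cd²⁺ < Ag⁺ < Au⁺. Counting from the largest, position 3 is Cd²⁺.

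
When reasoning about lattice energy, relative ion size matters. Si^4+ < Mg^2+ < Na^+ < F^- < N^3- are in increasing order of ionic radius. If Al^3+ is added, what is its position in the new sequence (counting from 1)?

These species are isoelectronic with 10 electrons. The only difference is the number of protons: Si^4+ (Z=14), Al^3+ (Z=13), Mg^2+ (Z=12), Na^+ (Z=11), F^- (Z=9), N^3- (Z=7). The strongest nuclear pull (Si^4+) gives the smallest ion.
Merged order: Si^4+ < Al^3+ < Mg^2+ < Na^+ < F^- < N^3- — Al^3+ is number 2.

2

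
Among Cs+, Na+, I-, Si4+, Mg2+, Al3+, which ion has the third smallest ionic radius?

Mg2+

Tabulating Z and e⁻: Si4+: 10 e⁻, Z=14, Al3+: 10 e⁻, Z=13, Mg2+: 10 e⁻, Z=12, Na+: 10 e⁻, Z=11, Cs+: 54 e⁻, Z=55, I-: 54 e⁻, Z=53. Si4+ < Al3+ (isoelectronic, higher Z=14 is smaller); Al3+ < Mg2+ (both 10 e⁻, Z=13>12); Mg2+ < Na+ (isoelectronic, higher Z=12 is smaller); Na+ < Cs+ (same group, period 3 vs 6); Cs+ < I- (both 54 e⁻, Z=55>53).
Ordering: Si4+ < Al3+ < Mg2+ < Na+ < Cs+ < I-. The third smallest is Mg2+.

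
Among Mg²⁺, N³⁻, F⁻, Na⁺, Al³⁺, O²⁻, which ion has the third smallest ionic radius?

Each ion has 10 electrons. The ranking follows nuclear charge in reverse — greater Z gives a smaller radius. Al³⁺ (Z=13), Mg²⁺ (Z=12), Na⁺ (Z=11), F⁻ (Z=9), O²⁻ (Z=8), N³⁻ (Z=7).
Full ascending order: Al³⁺ < Mg²⁺ < Na⁺ < F⁻ < O²⁻ < N³⁻. Counting from the smallest, position 3 is Na⁺.

Na⁺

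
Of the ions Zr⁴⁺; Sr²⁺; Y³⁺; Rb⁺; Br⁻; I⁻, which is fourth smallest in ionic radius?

Rb⁺

First list Z and electron count for each: Zr⁴⁺: 36 e⁻, Z=40, Y³⁺: 36 e⁻, Z=39, Sr²⁺: 36 e⁻, Z=38, Rb⁺: 36 e⁻, Z=37, Br⁻: 36 e⁻, Z=35, I⁻: 54 e⁻, Z=53. Zr⁴⁺ < Y³⁺ (isoelectronic, higher Z=40 is smaller); Y³⁺ < Sr²⁺ (both 36 e⁻, Z=39>38); Sr²⁺ < Rb⁺ (isoelectronic, higher Z=38 is smaller); Rb⁺ < Br⁻ (isoelectronic, higher Z=37 is smaller); Br⁻ < I⁻ (same group, 1 shell fewer).
Full ascending order: Zr⁴⁺ < Y³⁺ < Sr²⁺ < Rb⁺ < Br⁻ < I⁻. Counting from the smallest, position 4 is Rb⁺.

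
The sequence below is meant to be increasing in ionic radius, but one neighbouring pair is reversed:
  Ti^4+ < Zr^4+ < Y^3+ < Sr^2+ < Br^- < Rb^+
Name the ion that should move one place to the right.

Br^-

The pair Br^-, Rb^+ is the wrong way round — Rb^+ and Br^- share 36 electrons; the higher nuclear charge on Rb (Z=37) contracts it more, so Rb^+ < Br^-. All other adjacent pairs agree with periodic trends, so Br^- is the misplaced ion.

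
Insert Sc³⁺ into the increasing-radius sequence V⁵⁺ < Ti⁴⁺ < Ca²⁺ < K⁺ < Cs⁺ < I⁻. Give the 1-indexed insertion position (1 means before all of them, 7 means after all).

3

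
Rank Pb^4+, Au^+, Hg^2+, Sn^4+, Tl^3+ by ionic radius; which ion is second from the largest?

Work out protons and electrons: Sn^4+: 46 e⁻, Z=50, Pb^4+: 78 e⁻, Z=82, Tl^3+: 78 e⁻, Z=81, Hg^2+: 78 e⁻, Z=80, Au^+: 78 e⁻, Z=79. Sn^4+ < Pb^4+ (same group, period 5 vs 6); Pb^4+ < Tl^3+ (both 78 e⁻, Z=82>81); Tl^3+ < Hg^2+ (isoelectronic, higher Z=81 is smaller); Hg^2+ < Au^+ (isoelectronic, higher Z=80 is smaller).
Full ascending order: Sn^4+ < Pb^4+ < Tl^3+ < Hg^2+ < Au^+. Counting from the largest, position 2 is Hg^2+.

Hg^2+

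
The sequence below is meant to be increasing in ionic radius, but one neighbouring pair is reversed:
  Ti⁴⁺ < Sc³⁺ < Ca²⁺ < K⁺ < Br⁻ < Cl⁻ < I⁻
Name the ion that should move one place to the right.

Br⁻

Check each adjacent pair. Br⁻ and Cl⁻ are reversed: Cl⁻ and Br⁻ are in one column with the same charge; the lighter period-3 ion has one fewer shell and is smaller. No other neighbouring pair contradicts the periodic trends, so Br⁻ is the ion listed too early.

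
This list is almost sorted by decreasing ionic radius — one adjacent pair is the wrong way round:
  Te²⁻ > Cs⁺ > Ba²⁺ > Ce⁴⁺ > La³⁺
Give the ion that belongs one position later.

Ce⁴⁺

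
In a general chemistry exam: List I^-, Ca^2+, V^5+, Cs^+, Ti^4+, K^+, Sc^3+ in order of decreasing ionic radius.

I^- > Cs^+ > K^+ > Ca^2+ > Sc^3+ > Ti^4+ > V^5+

Tabulating Z and e⁻: V^5+ has 18 e⁻ (Z=23), Ti^4+ has 18 e⁻ (Z=22), Sc^3+ has 18 e⁻ (Z=21), Ca^2+ has 18 e⁻ (Z=20), K^+ has 18 e⁻ (Z=19), Cs^+ has 54 e⁻ (Z=55), I^- has 54 e⁻ (Z=53). V^5+ < Ti^4+ (both 18 e⁻, Z=23>22); Ti^4+ < Sc^3+ (isoelectronic, higher Z=22 is smaller); Sc^3+ < Ca^2+ (isoelectronic, higher Z=21 is smaller); Ca^2+ < K^+ (isoelectronic, higher Z=20 is smaller); K^+ < Cs^+ (same group, period 4 vs 6); Cs^+ < I^- (isoelectronic, higher Z=55 is smaller).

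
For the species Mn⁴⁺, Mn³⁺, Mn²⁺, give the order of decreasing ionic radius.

Mn²⁺ > Mn³⁺ > Mn⁴⁺

Same element, different charge: the more highly charged cation has fewer electrons and a greater effective nuclear charge per electron, making Mn⁴⁺ the smallest.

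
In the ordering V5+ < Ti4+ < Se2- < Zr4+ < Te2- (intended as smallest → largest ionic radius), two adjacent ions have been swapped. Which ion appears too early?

Se2-

Compare adjacent ions: both have 36 electrons but Z(Zr)=40 > Z(Se)=34, so Zr4+ should be the smaller of the two — yet in this increasing list Se2- sits before Zr4+. Nothing else is reversed, so Se2- should move one place to the right.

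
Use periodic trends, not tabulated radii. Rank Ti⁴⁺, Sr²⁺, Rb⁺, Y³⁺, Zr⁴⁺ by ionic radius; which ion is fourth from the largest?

Zr⁴⁺

Work out protons and electrons: Ti⁴⁺ (Z=22, 18 e⁻), Zr⁴⁺ (Z=40, 36 e⁻), Y³⁺ (Z=39, 36 e⁻), Sr²⁺ (Z=38, 36 e⁻), Rb⁺ (Z=37, 36 e⁻). Ti⁴⁺ < Zr⁴⁺ (same group, period 4 vs 5); Zr⁴⁺ < Y³⁺ (isoelectronic, higher Z=40 is smaller); Y³⁺ < Sr²⁺ (isoelectronic, higher Z=39 is smaller); Sr²⁺ < Rb⁺ (both 36 e⁻, Z=38>37).
That gives Ti⁴⁺ < Zr⁴⁺ < Y³⁺ < Sr²⁺ < Rb⁺. From the largest end, number 4 is Zr⁴⁺.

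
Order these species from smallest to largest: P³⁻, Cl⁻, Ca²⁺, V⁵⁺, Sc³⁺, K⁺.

V⁵⁺ < Sc³⁺ < Ca²⁺ < K⁺ < Cl⁻ < P³⁻

All of these have 18 electrons (isoelectronic). With the same electron cloud, the ion with the most protons pulls it in tightest. Nuclear charges: V⁵⁺ (Z=23), Sc³⁺ (Z=21), Ca²⁺ (Z=20), K⁺ (Z=19), Cl⁻ (Z=17), P³⁻ (Z=15). Highest Z is smallest.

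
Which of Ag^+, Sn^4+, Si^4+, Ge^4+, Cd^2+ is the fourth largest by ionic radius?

Ge^4+

First list Z and electron count for each: Si^4+ has 10 e⁻ (Z=14), Ge^4+ has 28 e⁻ (Z=32), Sn^4+ has 46 e⁻ (Z=50), Cd^2+ has 46 e⁻ (Z=48), Ag^+ has 46 e⁻ (Z=47). Si^4+ < Ge^4+ (same group, 1 shell fewer); Ge^4+ < Sn^4+ (same group, 1 shell fewer); Sn^4+ < Cd^2+ (both 46 e⁻, Z=50>48); Cd^2+ < Ag^+ (both 46 e⁻, Z=48>47).
That gives Si^4+ < Ge^4+ < Sn^4+ < Cd^2+ < Ag^+. From the largest end, number 4 is Ge^4+.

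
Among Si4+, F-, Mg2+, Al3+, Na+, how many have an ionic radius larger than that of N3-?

Each ion has 10 electrons. The ranking follows nuclear charge in reverse — greater Z gives a smaller radius. Si4+ (Z=14), Al3+ (Z=13), Mg2+ (Z=12), Na+ (Z=11), F- (Z=9), N3- (Z=7).
Placing each against N3-: smaller — Si4+, Al3+, Mg2+, Na+, F-; larger — none. Count: 0.

0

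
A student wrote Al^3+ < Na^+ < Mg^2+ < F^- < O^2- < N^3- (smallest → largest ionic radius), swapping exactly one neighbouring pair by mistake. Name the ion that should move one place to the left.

The pair Na^+, Mg^2+ is the wrong way round — both have 10 electrons but Z(Mg)=12 > Z(Na)=11, so Mg^2+ should be the smaller of the two. All other adjacent pairs agree with periodic trends, so Mg^2+ is the misplaced ion.

Mg^2+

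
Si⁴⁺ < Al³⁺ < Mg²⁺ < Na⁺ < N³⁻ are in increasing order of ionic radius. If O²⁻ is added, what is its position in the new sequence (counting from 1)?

Isoelectronic series (10 e⁻ each). Size is set by nuclear charge: more protons means a smaller ion. Si⁴⁺ (Z=14), Al³⁺ (Z=13), Mg²⁺ (Z=12), Na⁺ (Z=11), O²⁻ (Z=8), N³⁻ (Z=7).
The complete sequence is Si⁴⁺ < Al³⁺ < Mg²⁺ < Na⁺ < O²⁻ < N³⁻. O²⁻ sits at position 5.

5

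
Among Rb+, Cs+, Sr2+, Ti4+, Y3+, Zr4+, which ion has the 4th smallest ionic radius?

Sr2+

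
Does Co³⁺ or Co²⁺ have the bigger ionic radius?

These are all Co ions. Removing more electrons (higher positive charge) pulls the remaining electrons in closer, so Co³⁺ is smallest and Co²⁺ is largest.

Co²⁺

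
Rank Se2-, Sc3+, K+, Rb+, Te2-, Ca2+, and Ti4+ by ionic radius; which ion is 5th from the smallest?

Rb+

Electron counts and nuclear charges: Ti4+: 18 e⁻, Z=22, Sc3+: 18 e⁻, Z=21, Ca2+: 18 e⁻, Z=20, K+: 18 e⁻, Z=19, Rb+: 36 e⁻, Z=37, Se2-: 36 e⁻, Z=34, Te2-: 54 e⁻, Z=52. Ti4+ < Sc3+ (both 18 e⁻, Z=22>21); Sc3+ < Ca2+ (both 18 e⁻, Z=21>20); Ca2+ < K+ (both 18 e⁻, Z=20>19); K+ < Rb+ (same group, period 4 vs 5); Rb+ < Se2- (isoelectronic, higher Z=37 is smaller); Se2- < Te2- (same group, period 4 vs 5).
So the order is Ti4+ < Sc3+ < Ca2+ < K+ < Rb+ < Se2- < Te2-; the 5th-smallest ion is Rb+.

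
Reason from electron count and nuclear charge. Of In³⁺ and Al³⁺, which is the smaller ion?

Al³⁺

All are in the same group with charge +3. Radius grows down the group as n (the outermost shell) increases.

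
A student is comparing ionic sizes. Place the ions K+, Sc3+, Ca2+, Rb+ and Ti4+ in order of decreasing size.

Tabulating Z and e⁻: Ti4+: 18 e⁻, Z=22, Sc3+: 18 e⁻, Z=21, Ca2+: 18 e⁻, Z=20, K+: 18 e⁻, Z=19, Rb+: 36 e⁻, Z=37. Ti4+ < Sc3+ (isoelectronic, higher Z=22 is smaller); Sc3+ < Ca2+ (isoelectronic, higher Z=21 is smaller); Ca2+ < K+ (both 18 e⁻, Z=20>19); K+ < Rb+ (same group, period 4 vs 5).

Rb+ > K+ > Ca2+ > Sc3+ > Ti4+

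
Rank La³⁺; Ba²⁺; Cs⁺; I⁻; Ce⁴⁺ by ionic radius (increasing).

Each ion has 54 electrons. The ranking follows nuclear charge in reverse — greater Z gives a smaller radius. Ce⁴⁺ (Z=58), La³⁺ (Z=57), Ba²⁺ (Z=56), Cs⁺ (Z=55), I⁻ (Z=53).

Ce⁴⁺ < La³⁺ < Ba²⁺ < Cs⁺ < I⁻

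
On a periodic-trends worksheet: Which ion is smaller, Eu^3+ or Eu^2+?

Same element, different charge: the more highly charged cation has fewer electrons and a greater effective nuclear charge per electron, making Eu^3+ the smallest.

Eu^3+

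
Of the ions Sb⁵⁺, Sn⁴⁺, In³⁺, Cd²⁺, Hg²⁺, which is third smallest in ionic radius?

In³⁺

Work out protons and electrons: Sb⁵⁺: 46 e⁻, Z=51, Sn⁴⁺: 46 e⁻, Z=50, In³⁺: 46 e⁻, Z=49, Cd²⁺: 46 e⁻, Z=48, Hg²⁺: 78 e⁻, Z=80. Sb⁵⁺ < Sn⁴⁺ (both 46 e⁻, Z=51>50); Sn⁴⁺ < In³⁺ (isoelectronic, higher Z=50 is smaller); In³⁺ < Cd²⁺ (isoelectronic, higher Z=49 is smaller); Cd²⁺ < Hg²⁺ (same group, period 5 vs 6).
So the order is Sb⁵⁺ < Sn⁴⁺ < In³⁺ < Cd²⁺ < Hg²⁺; the 3rd-smallest ion is In³⁺.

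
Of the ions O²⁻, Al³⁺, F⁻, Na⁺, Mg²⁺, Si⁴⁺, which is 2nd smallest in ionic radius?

Each ion has 10 electrons. The ranking follows nuclear charge in reverse — greater Z gives a smaller radius. Si⁴⁺ (Z=14), Al³⁺ (Z=13), Mg²⁺ (Z=12), Na⁺ (Z=11), F⁻ (Z=9), O²⁻ (Z=8).
So the order is Si⁴⁺ < Al³⁺ < Mg²⁺ < Na⁺ < F⁻ < O²⁻; the 2nd-smallest ion is Al³⁺.

Al³⁺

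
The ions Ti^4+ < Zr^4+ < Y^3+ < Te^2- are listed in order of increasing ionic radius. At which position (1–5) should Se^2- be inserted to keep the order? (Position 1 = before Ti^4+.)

Ti^4+ (Z=22, 18 e⁻), Zr^4+ (Z=40, 36 e⁻), Y^3+ (Z=39, 36 e⁻), Se^2- (Z=34, 36 e⁻), Te^2- (Z=52, 54 e⁻). Ti^4+ < Zr^4+ (same group, period 4 vs 5); Zr^4+ < Y^3+ (isoelectronic, higher Z=40 is smaller); Y^3+ < Se^2- (both 36 e⁻, Z=39>34); Se^2- < Te^2- (same group, period 4 vs 5).
Putting Se^2- in gives Ti^4+ < Zr^4+ < Y^3+ < Se^2- < Te^2-; it lands at slot 4.

4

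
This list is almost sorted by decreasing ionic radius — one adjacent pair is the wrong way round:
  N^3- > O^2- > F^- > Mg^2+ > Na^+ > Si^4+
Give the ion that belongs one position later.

Mg^2+

Compare adjacent ions: both have 10 electrons but Z(Mg)=12 > Z(Na)=11, so Mg^2+ should be the smaller of the two — yet in this decreasing list Mg^2+ sits before Na^+. Nothing else is reversed, so Mg^2+ should move one place to the right.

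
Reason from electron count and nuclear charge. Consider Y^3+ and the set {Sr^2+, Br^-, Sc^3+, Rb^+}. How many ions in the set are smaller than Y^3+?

First list Z and electron count for each: Sc^3+: 18 e⁻, Z=21, Y^3+: 36 e⁻, Z=39, Sr^2+: 36 e⁻, Z=38, Rb^+: 36 e⁻, Z=37, Br^-: 36 e⁻, Z=35. Sc^3+ < Y^3+ (same group, 1 shell fewer); Y^3+ < Sr^2+ (both 36 e⁻, Z=39>38); Sr^2+ < Rb^+ (isoelectronic, higher Z=38 is smaller); Rb^+ < Br^- (both 36 e⁻, Z=37>35).
Placing each against Y^3+: smaller — Sc^3+; larger — Sr^2+, Rb^+, Br^-. Count: 1.

1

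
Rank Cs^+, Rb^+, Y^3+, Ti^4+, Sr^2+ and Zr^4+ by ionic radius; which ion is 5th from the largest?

Zr^4+

Tabulating Z and e⁻: Ti^4+ (Z=22, 18 e⁻), Zr^4+ (Z=40, 36 e⁻), Y^3+ (Z=39, 36 e⁻), Sr^2+ (Z=38, 36 e⁻), Rb^+ (Z=37, 36 e⁻), Cs^+ (Z=55, 54 e⁻). Ti^4+ < Zr^4+ (same group, 1 shell fewer); Zr^4+ < Y^3+ (isoelectronic, higher Z=40 is smaller); Y^3+ < Sr^2+ (both 36 e⁻, Z=39>38); Sr^2+ < Rb^+ (isoelectronic, higher Z=38 is smaller); Rb^+ < Cs^+ (same group, 1 shell fewer).
So the order is Ti^4+ < Zr^4+ < Y^3+ < Sr^2+ < Rb^+ < Cs^+; the 5th-largest ion is Zr^4+.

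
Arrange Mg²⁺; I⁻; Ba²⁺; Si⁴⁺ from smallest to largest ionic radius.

Si⁴⁺ < Mg²⁺ < Ba²⁺ < I⁻

Work out protons and electrons: Si⁴⁺ has 10 e⁻ (Z=14), Mg²⁺ has 10 e⁻ (Z=12), Ba²⁺ has 54 e⁻ (Z=56), I⁻ has 54 e⁻ (Z=53). Si⁴⁺ < Mg²⁺ (both 10 e⁻, Z=14>12); Mg²⁺ < Ba²⁺ (same group, period 3 vs 6); Ba²⁺ < I⁻ (isoelectronic, higher Z=56 is smaller).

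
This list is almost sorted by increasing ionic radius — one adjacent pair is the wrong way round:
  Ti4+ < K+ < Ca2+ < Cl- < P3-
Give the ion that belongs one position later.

The pair K+, Ca2+ is the wrong way round — Ca2+ and K+ share 18 electrons; the higher nuclear charge on Ca (Z=20) contracts it more, so Ca2+ < K+. All other adjacent pairs agree with periodic trends, so K+ is the misplaced ion.

K+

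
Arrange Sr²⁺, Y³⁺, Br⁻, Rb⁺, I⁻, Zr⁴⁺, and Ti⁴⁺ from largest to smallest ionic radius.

I⁻ > Br⁻ > Rb⁺ > Sr²⁺ > Y³⁺ > Zr⁴⁺ > Ti⁴⁺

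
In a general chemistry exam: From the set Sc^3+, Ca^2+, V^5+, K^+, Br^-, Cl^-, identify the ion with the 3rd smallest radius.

Ca^2+

First list Z and electron count for each: V^5+: 18 e⁻, Z=23, Sc^3+: 18 e⁻, Z=21, Ca^2+: 18 e⁻, Z=20, K^+: 18 e⁻, Z=19, Cl^-: 18 e⁻, Z=17, Br^-: 36 e⁻, Z=35. V^5+ < Sc^3+ (isoelectronic, higher Z=23 is smaller); Sc^3+ < Ca^2+ (isoelectronic, higher Z=21 is smaller); Ca^2+ < K^+ (isoelectronic, higher Z=20 is smaller); K^+ < Cl^- (isoelectronic, higher Z=19 is smaller); Cl^- < Br^- (same group, period 3 vs 4).
That gives V^5+ < Sc^3+ < Ca^2+ < K^+ < Cl^- < Br^-. From the smallest end, number 3 is Ca^2+.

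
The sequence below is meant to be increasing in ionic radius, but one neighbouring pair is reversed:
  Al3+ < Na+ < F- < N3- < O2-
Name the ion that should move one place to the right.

N3-

Check each adjacent pair. N3- and O2- are reversed: O2- and N3- share 10 electrons; the higher nuclear charge on O (Z=8) contracts it more, so O2- < N3-. No other neighbouring pair contradicts the periodic trends, so N3- is the ion listed too early.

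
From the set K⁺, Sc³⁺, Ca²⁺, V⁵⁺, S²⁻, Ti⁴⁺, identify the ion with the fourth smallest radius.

Ca²⁺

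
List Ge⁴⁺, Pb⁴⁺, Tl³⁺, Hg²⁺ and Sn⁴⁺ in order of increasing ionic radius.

Ge⁴⁺ < Sn⁴⁺ < Pb⁴⁺ < Tl³⁺ < Hg²⁺

Ge⁴⁺ (Z=32, 28 e⁻), Sn⁴⁺ (Z=50, 46 e⁻), Pb⁴⁺ (Z=82, 78 e⁻), Tl³⁺ (Z=81, 78 e⁻), Hg²⁺ (Z=80, 78 e⁻). Ge⁴⁺ < Sn⁴⁺ (same group, period 4 vs 5); Sn⁴⁺ < Pb⁴⁺ (same group, period 5 vs 6); Pb⁴⁺ < Tl³⁺ (isoelectronic, higher Z=82 is smaller); Tl³⁺ < Hg²⁺ (both 78 e⁻, Z=81>80).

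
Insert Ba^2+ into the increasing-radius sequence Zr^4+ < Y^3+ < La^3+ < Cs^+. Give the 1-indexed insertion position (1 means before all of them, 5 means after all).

4

First list Z and electron count for each: Zr^4+ has 36 e⁻ (Z=40), Y^3+ has 36 e⁻ (Z=39), La^3+ has 54 e⁻ (Z=57), Ba^2+ has 54 e⁻ (Z=56), Cs^+ has 54 e⁻ (Z=55). Zr^4+ < Y^3+ (both 36 e⁻, Z=40>39); Y^3+ < La^3+ (same group, period 5 vs 6); La^3+ < Ba^2+ (isoelectronic, higher Z=57 is smaller); Ba^2+ < Cs^+ (both 54 e⁻, Z=56>55).
Merged order: Zr^4+ < Y^3+ < La^3+ < Ba^2+ < Cs^+ — Ba^2+ is number 4.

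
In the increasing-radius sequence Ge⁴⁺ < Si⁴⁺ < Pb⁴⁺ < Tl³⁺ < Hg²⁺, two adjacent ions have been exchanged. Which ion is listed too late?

Check each adjacent pair. Ge⁴⁺ and Si⁴⁺ are reversed: same group and charge — period 3 sits above period 4, so Si⁴⁺ is smaller. No other neighbouring pair contradicts the periodic trends, so Si⁴⁺ is the ion listed too late.

Si⁴⁺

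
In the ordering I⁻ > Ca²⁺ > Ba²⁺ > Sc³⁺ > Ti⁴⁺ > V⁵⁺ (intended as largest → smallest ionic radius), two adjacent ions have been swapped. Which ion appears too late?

Check each adjacent pair. Ca²⁺ and Ba²⁺ are reversed: Ca²⁺ and Ba²⁺ are in one column with the same charge; the lighter period-4 ion has 2 fewer shells and is smaller. No other neighbouring pair contradicts the periodic trends, so Ba²⁺ is the ion listed too late.

Ba²⁺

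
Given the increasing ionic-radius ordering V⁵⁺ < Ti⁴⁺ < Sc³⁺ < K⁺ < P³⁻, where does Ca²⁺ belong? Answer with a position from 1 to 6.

These species are isoelectronic with 18 electrons. The only difference is the number of protons: V⁵⁺ (Z=23), Ti⁴⁺ (Z=22), Sc³⁺ (Z=21), Ca²⁺ (Z=20), K⁺ (Z=19), P³⁻ (Z=15). The strongest nuclear pull (V⁵⁺) gives the smallest ion.
The complete sequence is V⁵⁺ < Ti⁴⁺ < Sc³⁺ < Ca²⁺ < K⁺ < P³⁻. Ca²⁺ sits at position 4.

4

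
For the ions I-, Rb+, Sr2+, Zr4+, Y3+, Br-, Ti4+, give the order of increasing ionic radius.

First list Z and electron count for each: Ti4+: 18 e⁻, Z=22, Zr4+: 36 e⁻, Z=40, Y3+: 36 e⁻, Z=39, Sr2+: 36 e⁻, Z=38, Rb+: 36 e⁻, Z=37, Br-: 36 e⁻, Z=35, I-: 54 e⁻, Z=53. Ti4+ < Zr4+ (same group, period 4 vs 5); Zr4+ < Y3+ (isoelectronic, higher Z=40 is smaller); Y3+ < Sr2+ (both 36 e⁻, Z=39>38); Sr2+ < Rb+ (both 36 e⁻, Z=38>37); Rb+ < Br- (both 36 e⁻, Z=37>35); Br- < I- (same group, 1 shell fewer).

Ti4+ < Zr4+ < Y3+ < Sr2+ < Rb+ < Br- < I-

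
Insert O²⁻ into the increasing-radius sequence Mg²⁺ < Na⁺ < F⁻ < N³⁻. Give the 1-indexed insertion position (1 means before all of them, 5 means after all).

4

Each ion has 10 electrons. The ranking follows nuclear charge in reverse — greater Z gives a smaller radius. Mg²⁺ (Z=12), Na⁺ (Z=11), F⁻ (Z=9), O²⁻ (Z=8), N³⁻ (Z=7).
With O²⁻ included the full order is Mg²⁺ < Na⁺ < F⁻ < O²⁻ < N³⁻, so it takes position 4.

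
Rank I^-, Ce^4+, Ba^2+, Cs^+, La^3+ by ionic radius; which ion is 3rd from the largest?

Ba^2+

All of these have 54 electrons (isoelectronic). With the same electron cloud, the ion with the most protons pulls it in tightest. Nuclear charges: Ce^4+ (Z=58), La^3+ (Z=57), Ba^2+ (Z=56), Cs^+ (Z=55), I^- (Z=53). Highest Z is smallest.
Ordering: Ce^4+ < La^3+ < Ba^2+ < Cs^+ < I^-. The 3rd largest is Ba^2+.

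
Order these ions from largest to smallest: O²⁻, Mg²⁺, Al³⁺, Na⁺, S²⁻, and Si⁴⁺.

S²⁻ > O²⁻ > Na⁺ > Mg²⁺ > Al³⁺ > Si⁴⁺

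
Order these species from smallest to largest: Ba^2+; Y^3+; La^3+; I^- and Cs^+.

Work out protons and electrons: Y^3+: 36 e⁻, Z=39, La^3+: 54 e⁻, Z=57, Ba^2+: 54 e⁻, Z=56, Cs^+: 54 e⁻, Z=55, I^-: 54 e⁻, Z=53. Y^3+ < La^3+ (same group, 1 shell fewer); La^3+ < Ba^2+ (isoelectronic, higher Z=57 is smaller); Ba^2+ < Cs^+ (both 54 e⁻, Z=56>55); Cs^+ < I^- (isoelectronic, higher Z=55 is smaller).

Y^3+ < La^3+ < Ba^2+ < Cs^+ < I^-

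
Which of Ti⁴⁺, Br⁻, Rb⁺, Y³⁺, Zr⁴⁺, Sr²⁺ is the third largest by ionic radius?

Sr²⁺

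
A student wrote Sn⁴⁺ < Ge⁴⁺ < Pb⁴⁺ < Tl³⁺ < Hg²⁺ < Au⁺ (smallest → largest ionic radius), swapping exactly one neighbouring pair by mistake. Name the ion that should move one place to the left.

Compare adjacent ions: Ge⁴⁺ and Sn⁴⁺ are in one column with the same charge; the lighter period-4 ion has one fewer shell and is smaller — yet in this increasing list Sn⁴⁺ sits before Ge⁴⁺. Nothing else is reversed, so Ge⁴⁺ should move one place to the left.

Ge⁴⁺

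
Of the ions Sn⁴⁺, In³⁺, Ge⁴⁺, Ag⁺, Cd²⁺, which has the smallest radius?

Ge⁴⁺ (Z=32, 28 e⁻), Sn⁴⁺ (Z=50, 46 e⁻), In³⁺ (Z=49, 46 e⁻), Cd²⁺ (Z=48, 46 e⁻), Ag⁺ (Z=47, 46 e⁻). Ge⁴⁺ < Sn⁴⁺ (same group, period 4 vs 5); Sn⁴⁺ < In³⁺ (both 46 e⁻, Z=50>49); In³⁺ < Cd²⁺ (isoelectronic, higher Z=49 is smaller); Cd²⁺ < Ag⁺ (isoelectronic, higher Z=48 is smaller).

Ge⁴⁺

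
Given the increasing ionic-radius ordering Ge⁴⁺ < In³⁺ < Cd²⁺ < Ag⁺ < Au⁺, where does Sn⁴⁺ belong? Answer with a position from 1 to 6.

2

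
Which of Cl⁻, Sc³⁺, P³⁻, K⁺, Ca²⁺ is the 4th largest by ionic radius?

Each ion has 18 electrons. The ranking follows nuclear charge in reverse — greater Z gives a smaller radius. Sc³⁺ (Z=21), Ca²⁺ (Z=20), K⁺ (Z=19), Cl⁻ (Z=17), P³⁻ (Z=15).
So the order is Sc³⁺ < Ca²⁺ < K⁺ < Cl⁻ < P³⁻; the 4th-largest ion is Ca²⁺.

Ca²⁺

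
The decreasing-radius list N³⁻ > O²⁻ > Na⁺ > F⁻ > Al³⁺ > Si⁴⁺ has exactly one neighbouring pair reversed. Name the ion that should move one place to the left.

F⁻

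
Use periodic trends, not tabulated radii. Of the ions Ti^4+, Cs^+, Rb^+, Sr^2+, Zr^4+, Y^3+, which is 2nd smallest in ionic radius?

Tabulating Z and e⁻: Ti^4+ (Z=22, 18 e⁻), Zr^4+ (Z=40, 36 e⁻), Y^3+ (Z=39, 36 e⁻), Sr^2+ (Z=38, 36 e⁻), Rb^+ (Z=37, 36 e⁻), Cs^+ (Z=55, 54 e⁻). Ti^4+ < Zr^4+ (same group, 1 shell fewer); Zr^4+ < Y^3+ (both 36 e⁻, Z=40>39); Y^3+ < Sr^2+ (both 36 e⁻, Z=39>38); Sr^2+ < Rb^+ (isoelectronic, higher Z=38 is smaller); Rb^+ < Cs^+ (same group, 1 shell fewer).
Ordering: Ti^4+ < Zr^4+ < Y^3+ < Sr^2+ < Rb^+ < Cs^+. The 2nd smallest is Zr^4+.

Zr^4+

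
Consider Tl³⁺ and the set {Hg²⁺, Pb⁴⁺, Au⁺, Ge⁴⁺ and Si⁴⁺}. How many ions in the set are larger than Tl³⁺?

First list Z and electron count for each: Si⁴⁺: 10 e⁻, Z=14, Ge⁴⁺: 28 e⁻, Z=32, Pb⁴⁺: 78 e⁻, Z=82, Tl³⁺: 78 e⁻, Z=81, Hg²⁺: 78 e⁻, Z=80, Au⁺: 78 e⁻, Z=79. Si⁴⁺ < Ge⁴⁺ (same group, period 3 vs 4); Ge⁴⁺ < Pb⁴⁺ (same group, period 4 vs 6); Pb⁴⁺ < Tl³⁺ (both 78 e⁻, Z=82>81); Tl³⁺ < Hg²⁺ (both 78 e⁻, Z=81>80); Hg²⁺ < Au⁺ (isoelectronic, higher Z=80 is smaller).
Overall: Si⁴⁺ < Ge⁴⁺ < Pb⁴⁺ < Tl³⁺ < Hg²⁺ < Au⁺. Tl³⁺ has 3 below it and 2 above. So 2 are larger.

2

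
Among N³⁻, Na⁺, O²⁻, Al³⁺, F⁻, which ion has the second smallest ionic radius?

Na⁺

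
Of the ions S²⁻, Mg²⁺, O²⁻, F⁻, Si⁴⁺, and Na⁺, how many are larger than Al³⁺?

Electron counts and nuclear charges: Si⁴⁺: 10 e⁻, Z=14, Al³⁺: 10 e⁻, Z=13, Mg²⁺: 10 e⁻, Z=12, Na⁺: 10 e⁻, Z=11, F⁻: 10 e⁻, Z=9, O²⁻: 10 e⁻, Z=8, S²⁻: 18 e⁻, Z=16. Si⁴⁺ < Al³⁺ (both 10 e⁻, Z=14>13); Al³⁺ < Mg²⁺ (both 10 e⁻, Z=13>12); Mg²⁺ < Na⁺ (isoelectronic, higher Z=12 is smaller); Na⁺ < F⁻ (isoelectronic, higher Z=11 is smaller); F⁻ < O²⁻ (both 10 e⁻, Z=9>8); O²⁻ < S²⁻ (same group, period 2 vs 3).
Ordering all of them (including Al³⁺) by radius gives Si⁴⁺ < Al³⁺ < Mg²⁺ < Na⁺ < F⁻ < O²⁻ < S²⁻. So 5 are larger.

5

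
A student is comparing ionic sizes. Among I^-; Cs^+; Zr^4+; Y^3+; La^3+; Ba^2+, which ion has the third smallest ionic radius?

La^3+

Electron counts and nuclear charges: Zr^4+ (Z=40, 36 e⁻), Y^3+ (Z=39, 36 e⁻), La^3+ (Z=57, 54 e⁻), Ba^2+ (Z=56, 54 e⁻), Cs^+ (Z=55, 54 e⁻), I^- (Z=53, 54 e⁻). Zr^4+ < Y^3+ (isoelectronic, higher Z=40 is smaller); Y^3+ < La^3+ (same group, 1 shell fewer); La^3+ < Ba^2+ (isoelectronic, higher Z=57 is smaller); Ba^2+ < Cs^+ (both 54 e⁻, Z=56>55); Cs^+ < I^- (both 54 e⁻, Z=55>53).
That gives Zr^4+ < Y^3+ < La^3+ < Ba^2+ < Cs^+ < I^-. From the smallest end, number 3 is La^3+.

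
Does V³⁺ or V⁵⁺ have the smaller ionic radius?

These are all V ions. Removing more electrons (higher positive charge) pulls the remaining electrons in closer, so V⁵⁺ is smallest and V³⁺ is largest.

V⁵⁺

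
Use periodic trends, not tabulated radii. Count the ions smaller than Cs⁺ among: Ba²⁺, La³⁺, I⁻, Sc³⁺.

Sc³⁺ has 18 e⁻ (Z=21), La³⁺ has 54 e⁻ (Z=57), Ba²⁺ has 54 e⁻ (Z=56), Cs⁺ has 54 e⁻ (Z=55), I⁻ has 54 e⁻ (Z=53). Sc³⁺ < La³⁺ (same group, 2 shells fewer); La³⁺ < Ba²⁺ (both 54 e⁻, Z=57>56); Ba²⁺ < Cs⁺ (both 54 e⁻, Z=56>55); Cs⁺ < I⁻ (both 54 e⁻, Z=55>53).
Relative to Cs⁺, the ions that are smaller are Sc³⁺, La³⁺, Ba²⁺. So 3 are smaller.

3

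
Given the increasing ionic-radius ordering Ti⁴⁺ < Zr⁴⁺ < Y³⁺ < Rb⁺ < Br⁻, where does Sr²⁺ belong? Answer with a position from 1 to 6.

4

Tabulating Z and e⁻: Ti⁴⁺: 18 e⁻, Z=22, Zr⁴⁺: 36 e⁻, Z=40, Y³⁺: 36 e⁻, Z=39, Sr²⁺: 36 e⁻, Z=38, Rb⁺: 36 e⁻, Z=37, Br⁻: 36 e⁻, Z=35. Ti⁴⁺ < Zr⁴⁺ (same group, 1 shell fewer); Zr⁴⁺ < Y³⁺ (isoelectronic, higher Z=40 is smaller); Y³⁺ < Sr²⁺ (both 36 e⁻, Z=39>38); Sr²⁺ < Rb⁺ (both 36 e⁻, Z=38>37); Rb⁺ < Br⁻ (isoelectronic, higher Z=37 is smaller).
Merged order: Ti⁴⁺ < Zr⁴⁺ < Y³⁺ < Sr²⁺ < Rb⁺ < Br⁻ — Sr²⁺ is number 4.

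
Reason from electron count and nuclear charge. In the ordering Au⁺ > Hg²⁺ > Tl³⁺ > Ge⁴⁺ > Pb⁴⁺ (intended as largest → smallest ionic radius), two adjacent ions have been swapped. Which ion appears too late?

Pb⁴⁺

Scanning neighbour by neighbour, only Ge⁴⁺/Pb⁴⁺ violates a trend: both in group 14 with the same charge; Ge⁴⁺ (period 4) has the smaller radius. That makes Pb⁴⁺ the one sitting a position late relative to where it belongs.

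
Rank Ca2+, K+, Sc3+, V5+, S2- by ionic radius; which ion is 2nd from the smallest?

All of these have 18 electrons (isoelectronic). With the same electron cloud, the ion with the most protons pulls it in tightest. Nuclear charges: V5+ (Z=23), Sc3+ (Z=21), Ca2+ (Z=20), K+ (Z=19), S2- (Z=16). Highest Z is smallest.
Ordering: V5+ < Sc3+ < Ca2+ < K+ < S2-. The 2nd smallest is Sc3+.

Sc3+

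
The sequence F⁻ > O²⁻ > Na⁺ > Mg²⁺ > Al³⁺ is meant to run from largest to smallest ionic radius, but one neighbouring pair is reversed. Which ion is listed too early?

F⁻

The pair F⁻, O²⁻ is the wrong way round — both have 10 electrons but Z(F)=9 > Z(O)=8, so F⁻ should be the smaller of the two. All other adjacent pairs agree with periodic trends, so F⁻ is the misplaced ion.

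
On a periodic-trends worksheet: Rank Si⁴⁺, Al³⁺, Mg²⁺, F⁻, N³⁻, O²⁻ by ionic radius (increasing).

Si⁴⁺ < Al³⁺ < Mg²⁺ < F⁻ < O²⁻ < N³⁻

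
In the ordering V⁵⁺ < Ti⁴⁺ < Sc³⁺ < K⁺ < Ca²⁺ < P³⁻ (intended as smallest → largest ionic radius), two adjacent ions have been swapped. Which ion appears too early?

The pair K⁺, Ca²⁺ is the wrong way round — both have 18 electrons but Z(Ca)=20 > Z(K)=19, so Ca²⁺ should be the smaller of the two. All other adjacent pairs agree with periodic trends, so K⁺ is the misplaced ion.

K⁺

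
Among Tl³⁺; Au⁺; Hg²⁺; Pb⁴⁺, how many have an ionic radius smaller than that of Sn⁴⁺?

0

Electron counts and nuclear charges: Sn⁴⁺: 46 e⁻, Z=50, Pb⁴⁺: 78 e⁻, Z=82, Tl³⁺: 78 e⁻, Z=81, Hg²⁺: 78 e⁻, Z=80, Au⁺: 78 e⁻, Z=79. Sn⁴⁺ < Pb⁴⁺ (same group, 1 shell fewer); Pb⁴⁺ < Tl³⁺ (isoelectronic, higher Z=82 is smaller); Tl³⁺ < Hg²⁺ (both 78 e⁻, Z=81>80); Hg²⁺ < Au⁺ (both 78 e⁻, Z=80>79).
Relative to Sn⁴⁺, the ions that are smaller are none. So 0 are smaller.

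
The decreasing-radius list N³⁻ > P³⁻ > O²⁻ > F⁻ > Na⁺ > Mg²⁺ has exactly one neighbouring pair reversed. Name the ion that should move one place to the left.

P³⁻

Compare adjacent ions: N³⁻ and P³⁻ are in one column with the same charge; the lighter period-2 ion has one fewer shell and is smaller — yet in this decreasing list N³⁻ sits before P³⁻. Nothing else is reversed, so P³⁻ should move one place to the left.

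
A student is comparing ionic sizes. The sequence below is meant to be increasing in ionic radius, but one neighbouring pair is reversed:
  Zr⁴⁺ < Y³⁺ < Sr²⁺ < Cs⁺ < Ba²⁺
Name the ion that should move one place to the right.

Check each adjacent pair. Cs⁺ and Ba²⁺ are reversed: both have 54 electrons but Z(Ba)=56 > Z(Cs)=55, so Ba²⁺ should be the smaller of the two. No other neighbouring pair contradicts the periodic trends, so Cs⁺ is the ion listed too early.

Cs⁺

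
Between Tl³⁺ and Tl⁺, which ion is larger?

These are all Tl ions. Removing more electrons (higher positive charge) pulls the remaining electrons in closer, so Tl³⁺ is smallest and Tl⁺ is largest.

Tl⁺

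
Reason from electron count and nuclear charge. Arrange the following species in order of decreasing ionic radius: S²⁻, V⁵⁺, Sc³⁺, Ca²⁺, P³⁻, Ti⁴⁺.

P³⁻ > S²⁻ > Ca²⁺ > Sc³⁺ > Ti⁴⁺ > V⁵⁺

Isoelectronic series (18 e⁻ each). Size is set by nuclear charge: more protons means a smaller ion. V⁵⁺ (Z=23), Ti⁴⁺ (Z=22), Sc³⁺ (Z=21), Ca²⁺ (Z=20), S²⁻ (Z=16), P³⁻ (Z=15).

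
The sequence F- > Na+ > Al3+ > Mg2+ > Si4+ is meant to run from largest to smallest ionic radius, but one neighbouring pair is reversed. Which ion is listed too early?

Check each adjacent pair. Al3+ and Mg2+ are reversed: Al3+ and Mg2+ share 10 electrons; the higher nuclear charge on Al (Z=13) contracts it more, so Al3+ < Mg2+. No other neighbouring pair contradicts the periodic trends, so Al3+ is the ion listed too early.

Al3+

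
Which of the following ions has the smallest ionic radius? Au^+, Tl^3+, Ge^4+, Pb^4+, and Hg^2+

Ge^4+

Electron counts and nuclear charges: Ge^4+ has 28 e⁻ (Z=32), Pb^4+ has 78 e⁻ (Z=82), Tl^3+ has 78 e⁻ (Z=81), Hg^2+ has 78 e⁻ (Z=80), Au^+ has 78 e⁻ (Z=79). Ge^4+ < Pb^4+ (same group, period 4 vs 6); Pb^4+ < Tl^3+ (isoelectronic, higher Z=82 is smaller); Tl^3+ < Hg^2+ (both 78 e⁻, Z=81>80); Hg^2+ < Au^+ (isoelectronic, higher Z=80 is smaller).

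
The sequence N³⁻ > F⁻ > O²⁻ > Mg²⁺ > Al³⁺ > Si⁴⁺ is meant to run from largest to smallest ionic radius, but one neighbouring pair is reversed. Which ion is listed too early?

F⁻

Scanning neighbour by neighbour, only F⁻/O²⁻ violates a trend: both have 10 electrons but Z(F)=9 > Z(O)=8, so F⁻ should be the smaller of the two. That makes F⁻ the one sitting a position early relative to where it belongs.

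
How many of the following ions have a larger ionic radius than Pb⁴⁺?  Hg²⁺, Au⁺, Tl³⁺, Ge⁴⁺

Tabulating Z and e⁻: Ge⁴⁺ (Z=32, 28 e⁻), Pb⁴⁺ (Z=82, 78 e⁻), Tl³⁺ (Z=81, 78 e⁻), Hg²⁺ (Z=80, 78 e⁻), Au⁺ (Z=79, 78 e⁻). Ge⁴⁺ < Pb⁴⁺ (same group, period 4 vs 6); Pb⁴⁺ < Tl³⁺ (isoelectronic, higher Z=82 is smaller); Tl³⁺ < Hg²⁺ (both 78 e⁻, Z=81>80); Hg²⁺ < Au⁺ (both 78 e⁻, Z=80>79).
Placing each against Pb⁴⁺: smaller — Ge⁴⁺; larger — Tl³⁺, Hg²⁺, Au⁺. So 3 are larger.

3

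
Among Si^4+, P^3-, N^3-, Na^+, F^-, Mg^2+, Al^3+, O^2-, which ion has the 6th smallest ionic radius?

Si^4+: 10 e⁻, Z=14, Al^3+: 10 e⁻, Z=13, Mg^2+: 10 e⁻, Z=12, Na^+: 10 e⁻, Z=11, F^-: 10 e⁻, Z=9, O^2-: 10 e⁻, Z=8, N^3-: 10 e⁻, Z=7, P^3-: 18 e⁻, Z=15. Si^4+ < Al^3+ (both 10 e⁻, Z=14>13); Al^3+ < Mg^2+ (isoelectronic, higher Z=13 is smaller); Mg^2+ < Na^+ (both 10 e⁻, Z=12>11); Na^+ < F^- (isoelectronic, higher Z=11 is smaller); F^- < O^2- (isoelectronic, higher Z=9 is smaller); O^2- < N^3- (both 10 e⁻, Z=8>7); N^3- < P^3- (same group, 1 shell fewer).
Full ascending order: Si^4+ < Al^3+ < Mg^2+ < Na^+ < F^- < O^2- < N^3- < P^3-. Counting from the smallest, position 6 is O^2-.

O^2-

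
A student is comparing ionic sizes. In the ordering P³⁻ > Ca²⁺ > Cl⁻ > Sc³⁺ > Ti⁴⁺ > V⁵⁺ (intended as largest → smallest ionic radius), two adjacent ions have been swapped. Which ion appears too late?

Check each adjacent pair. Ca²⁺ and Cl⁻ are reversed: Ca²⁺ and Cl⁻ share 18 electrons; the higher nuclear charge on Ca (Z=20) contracts it more, so Ca²⁺ < Cl⁻. No other neighbouring pair contradicts the periodic trends, so Cl⁻ is the ion listed too late.

Cl⁻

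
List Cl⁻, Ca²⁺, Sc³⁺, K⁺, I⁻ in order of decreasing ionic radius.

I⁻ > Cl⁻ > K⁺ > Ca²⁺ > Sc³⁺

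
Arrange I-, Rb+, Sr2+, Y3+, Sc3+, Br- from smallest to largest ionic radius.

Electron counts and nuclear charges: Sc3+ has 18 e⁻ (Z=21), Y3+ has 36 e⁻ (Z=39), Sr2+ has 36 e⁻ (Z=38), Rb+ has 36 e⁻ (Z=37), Br- has 36 e⁻ (Z=35), I- has 54 e⁻ (Z=53). Sc3+ < Y3+ (same group, 1 shell fewer); Y3+ < Sr2+ (isoelectronic, higher Z=39 is smaller); Sr2+ < Rb+ (isoelectronic, higher Z=38 is smaller); Rb+ < Br- (both 36 e⁻, Z=37>35); Br- < I- (same group, period 4 vs 5).

Sc3+ < Y3+ < Sr2+ < Rb+ < Br- < I-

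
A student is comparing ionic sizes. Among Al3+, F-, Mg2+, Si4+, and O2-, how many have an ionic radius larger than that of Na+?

Each ion has 10 electrons. The ranking follows nuclear charge in reverse — greater Z gives a smaller radius. Si4+ (Z=14), Al3+ (Z=13), Mg2+ (Z=12), Na+ (Z=11), F- (Z=9), O2- (Z=8).
Placing each against Na+: smaller — Si4+, Al3+, Mg2+; larger — F-, O2-. So 2 are larger.

2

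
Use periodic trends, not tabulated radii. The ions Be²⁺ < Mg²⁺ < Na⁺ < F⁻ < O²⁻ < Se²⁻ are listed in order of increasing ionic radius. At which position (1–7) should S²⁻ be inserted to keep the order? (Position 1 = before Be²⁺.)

6

First list Z and electron count for each: Be²⁺ has 2 e⁻ (Z=4), Mg²⁺ has 10 e⁻ (Z=12), Na⁺ has 10 e⁻ (Z=11), F⁻ has 10 e⁻ (Z=9), O²⁻ has 10 e⁻ (Z=8), S²⁻ has 18 e⁻ (Z=16), Se²⁻ has 36 e⁻ (Z=34). Be²⁺ < Mg²⁺ (same group, period 2 vs 3); Mg²⁺ < Na⁺ (both 10 e⁻, Z=12>11); Na⁺ < F⁻ (isoelectronic, higher Z=11 is smaller); F⁻ < O²⁻ (isoelectronic, higher Z=9 is smaller); O²⁻ < S²⁻ (same group, 1 shell fewer); S²⁻ < Se²⁻ (same group, 1 shell fewer).
The complete sequence is Be²⁺ < Mg²⁺ < Na⁺ < F⁻ < O²⁻ < S²⁻ < Se²⁻. S²⁻ sits at position 6.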